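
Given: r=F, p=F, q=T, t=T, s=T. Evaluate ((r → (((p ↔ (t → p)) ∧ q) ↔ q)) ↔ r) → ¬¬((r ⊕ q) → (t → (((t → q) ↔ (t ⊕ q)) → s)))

t → p = T → F = F
p ↔ (t → p) = F ↔ F = T
(p ↔ (t → p)) ∧ q = T ∧ T = T
((p ↔ (t → p)) ∧ q) ↔ q = T ↔ T = T
r → (((p ↔ (t → p)) ∧ q) ↔ q) = F → T = T
(r → (((p ↔ (t → p)) ∧ q) ↔ q)) ↔ r = T ↔ F = F
r ⊕ q = F ⊕ T = T
t → q = T → T = T
t ⊕ q = T ⊕ T = F
(t → q) ↔ (t ⊕ q) = T ↔ F = F
((t → q) ↔ (t ⊕ q)) → s = F → T = T
t → (((t → q) ↔ (t ⊕ q)) → s) = T → T = T
(r ⊕ q) → (t → (((t → q) ↔ (t ⊕ q)) → s)) = T → T = T
¬((r ⊕ q) → (t → (((t → q) ↔ (t ⊕ q)) → s))) = ¬T = F
¬¬((r ⊕ q) → (t → (((t → q) ↔ (t ⊕ q)) → s))) = ¬F = T
((r → (((p ↔ (t → p)) ∧ q) ↔ q)) ↔ r) → ¬¬((r ⊕ q) → (t → (((t → q) ↔ (t ⊕ q)) → s))) = F → T = T

T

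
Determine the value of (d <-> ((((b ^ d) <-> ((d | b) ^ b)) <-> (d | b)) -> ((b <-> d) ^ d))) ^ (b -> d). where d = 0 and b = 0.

1

b ^ d = 0 ^ 0 = 0
d | b = 0 | 0 = 0
(d | b) ^ b = 0 ^ 0 = 0
(b ^ d) <-> ((d | b) ^ b) = 0 <-> 0 = 1
d | b = 0 | 0 = 0
((b ^ d) <-> ((d | b) ^ b)) <-> (d | b) = 1 <-> 0 = 0
b <-> d = 0 <-> 0 = 1
(b <-> d) ^ d = 1 ^ 0 = 1
(((b ^ d) <-> ((d | b) ^ b)) <-> (d | b)) -> ((b <-> d) ^ d) = 0 -> 1 = 1
d <-> ((((b ^ d) <-> ((d | b) ^ b)) <-> (d | b)) -> ((b <-> d) ^ d)) = 0 <-> 1 = 0
b -> d = 0 -> 0 = 1
(d <-> ((((b ^ d) <-> ((d | b) ^ b)) <-> (d | b)) -> ((b <-> d) ^ d))) ^ (b -> d) = 0 ^ 1 = 1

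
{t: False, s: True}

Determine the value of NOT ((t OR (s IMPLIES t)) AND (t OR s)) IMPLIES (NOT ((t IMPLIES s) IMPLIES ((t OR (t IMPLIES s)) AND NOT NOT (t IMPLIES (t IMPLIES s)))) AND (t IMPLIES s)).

s IMPLIES t = True IMPLIES False = False
t OR (s IMPLIES t) = False OR False = False
t OR s = False OR True = True
(t OR (s IMPLIES t)) AND (t OR s) = False AND True = False
NOT ((t OR (s IMPLIES t)) AND (t OR s)) = NOT False = True
t IMPLIES s = False IMPLIES True = True
t IMPLIES s = False IMPLIES True = True
t OR (t IMPLIES s) = False OR True = True
t IMPLIES s = False IMPLIES True = True
t IMPLIES (t IMPLIES s) = False IMPLIES True = True
NOT (t IMPLIES (t IMPLIES s)) = NOT True = False
NOT NOT (t IMPLIES (t IMPLIES s)) = NOT False = True
(t OR (t IMPLIES s)) AND NOT NOT (t IMPLIES (t IMPLIES s)) = True AND True = True
(t IMPLIES s) IMPLIES ((t OR (t IMPLIES s)) AND NOT NOT (t IMPLIES (t IMPLIES s))) = True IMPLIES True = True
NOT ((t IMPLIES s) IMPLIES ((t OR (t IMPLIES s)) AND NOT NOT (t IMPLIES (t IMPLIES s)))) = NOT True = False
t IMPLIES s = False IMPLIES True = True
NOT ((t IMPLIES s) IMPLIES ((t OR (t IMPLIES s)) AND NOT NOT (t IMPLIES (t IMPLIES s)))) AND (t IMPLIES s) = False AND True = False
NOT ((t OR (s IMPLIES t)) AND (t OR s)) IMPLIES (NOT ((t IMPLIES s) IMPLIES ((t OR (t IMPLIES s)) AND NOT NOT (t IMPLIES (t IMPLIES s)))) AND (t IMPLIES s)) = True IMPLIES False = False

False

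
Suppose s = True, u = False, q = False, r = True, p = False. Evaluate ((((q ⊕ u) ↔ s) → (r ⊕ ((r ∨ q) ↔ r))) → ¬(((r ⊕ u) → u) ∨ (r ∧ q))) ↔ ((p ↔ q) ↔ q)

False

q ⊕ u = False ⊕ False = False
(q ⊕ u) ↔ s = False ↔ True = False
r ∨ q = True ∨ False = True
(r ∨ q) ↔ r = True ↔ True = True
r ⊕ ((r ∨ q) ↔ r) = True ⊕ True = False
((q ⊕ u) ↔ s) → (r ⊕ ((r ∨ q) ↔ r)) = False → False = True
r ⊕ u = True ⊕ False = True
(r ⊕ u) → u = True → False = False
r ∧ q = True ∧ False = False
((r ⊕ u) → u) ∨ (r ∧ q) = False ∨ False = False
¬(((r ⊕ u) → u) ∨ (r ∧ q)) = ¬False = True
(((q ⊕ u) ↔ s) → (r ⊕ ((r ∨ q) ↔ r))) → ¬(((r ⊕ u) → u) ∨ (r ∧ q)) = True → True = True
p ↔ q = False ↔ False = True
(p ↔ q) ↔ q = True ↔ False = False
((((q ⊕ u) ↔ s) → (r ⊕ ((r ∨ q) ↔ r))) → ¬(((r ⊕ u) → u) ∨ (r ∧ q))) ↔ ((p ↔ q) ↔ q) = True ↔ False = False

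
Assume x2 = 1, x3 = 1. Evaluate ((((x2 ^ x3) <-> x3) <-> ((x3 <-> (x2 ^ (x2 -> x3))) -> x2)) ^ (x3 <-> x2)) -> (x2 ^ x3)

0

Substituting x2=1, x3=1:
x2 ^ x3 = 1 ^ 1 = 0
(x2 ^ x3) <-> x3 = 0 <-> 1 = 0
x2 -> x3 = 1 -> 1 = 1
x2 ^ (x2 -> x3) = 1 ^ 1 = 0
x3 <-> (x2 ^ (x2 -> x3)) = 1 <-> 0 = 0
(x3 <-> (x2 ^ (x2 -> x3))) -> x2 = 0 -> 1 = 1
((x2 ^ x3) <-> x3) <-> ((x3 <-> (x2 ^ (x2 -> x3))) -> x2) = 0 <-> 1 = 0
x3 <-> x2 = 1 <-> 1 = 1
(((x2 ^ x3) <-> x3) <-> ((x3 <-> (x2 ^ (x2 -> x3))) -> x2)) ^ (x3 <-> x2) = 0 ^ 1 = 1
x2 ^ x3 = 1 ^ 1 = 0
((((x2 ^ x3) <-> x3) <-> ((x3 <-> (x2 ^ (x2 -> x3))) -> x2)) ^ (x3 <-> x2)) -> (x2 ^ x3) = 1 -> 0 = 0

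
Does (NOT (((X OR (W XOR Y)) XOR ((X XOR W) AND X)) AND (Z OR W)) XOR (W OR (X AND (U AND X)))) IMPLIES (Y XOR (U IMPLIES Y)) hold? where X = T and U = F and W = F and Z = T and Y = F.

W XOR Y = F XOR F = F
X OR (W XOR Y) = T OR F = T
X XOR W = T XOR F = T
(X XOR W) AND X = T AND T = T
(X OR (W XOR Y)) XOR ((X XOR W) AND X) = T XOR T = F
Z OR W = T OR F = T
((X OR (W XOR Y)) XOR ((X XOR W) AND X)) AND (Z OR W) = F AND T = F
NOT (((X OR (W XOR Y)) XOR ((X XOR W) AND X)) AND (Z OR W)) = NOT F = T
U AND X = F AND T = F
X AND (U AND X) = T AND F = F
W OR (X AND (U AND X)) = F OR F = F
NOT (((X OR (W XOR Y)) XOR ((X XOR W) AND X)) AND (Z OR W)) XOR (W OR (X AND (U AND X))) = T XOR F = T
U IMPLIES Y = F IMPLIES F = T
Y XOR (U IMPLIES Y) = F XOR T = T
(NOT (((X OR (W XOR Y)) XOR ((X XOR W) AND X)) AND (Z OR W)) XOR (W OR (X AND (U AND X)))) IMPLIES (Y XOR (U IMPLIES Y)) = T IMPLIES T = T

T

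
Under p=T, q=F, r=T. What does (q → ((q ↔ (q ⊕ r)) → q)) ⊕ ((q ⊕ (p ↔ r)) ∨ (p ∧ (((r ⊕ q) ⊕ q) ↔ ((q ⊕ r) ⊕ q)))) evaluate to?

F

q ⊕ r = F ⊕ T = T
q ↔ (q ⊕ r) = F ↔ T = F
(q ↔ (q ⊕ r)) → q = F → F = T
q → ((q ↔ (q ⊕ r)) → q) = F → T = T
p ↔ r = T ↔ T = T
q ⊕ (p ↔ r) = F ⊕ T = T
r ⊕ q = T ⊕ F = T
(r ⊕ q) ⊕ q = T ⊕ F = T
q ⊕ r = F ⊕ T = T
(q ⊕ r) ⊕ q = T ⊕ F = T
((r ⊕ q) ⊕ q) ↔ ((q ⊕ r) ⊕ q) = T ↔ T = T
p ∧ (((r ⊕ q) ⊕ q) ↔ ((q ⊕ r) ⊕ q)) = T ∧ T = T
(q ⊕ (p ↔ r)) ∨ (p ∧ (((r ⊕ q) ⊕ q) ↔ ((q ⊕ r) ⊕ q))) = T ∨ T = T
(q → ((q ↔ (q ⊕ r)) → q)) ⊕ ((q ⊕ (p ↔ r)) ∨ (p ∧ (((r ⊕ q) ⊕ q) ↔ ((q ⊕ r) ⊕ q)))) = T ⊕ T = F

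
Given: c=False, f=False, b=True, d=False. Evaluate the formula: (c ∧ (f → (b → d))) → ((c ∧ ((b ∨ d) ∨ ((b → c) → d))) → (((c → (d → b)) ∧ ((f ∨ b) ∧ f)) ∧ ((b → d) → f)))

True

Substituting c=False, f=False, b=True, d=False:
b → d = True → False = False
f → (b → d) = False → False = True
c ∧ (f → (b → d)) = False ∧ True = False
b ∨ d = True ∨ False = True
b → c = True → False = False
(b → c) → d = False → False = True
(b ∨ d) ∨ ((b → c) → d) = True ∨ True = True
c ∧ ((b ∨ d) ∨ ((b → c) → d)) = False ∧ True = False
d → b = False → True = True
c → (d → b) = False → True = True
f ∨ b = False ∨ True = True
(f ∨ b) ∧ f = True ∧ False = False
(c → (d → b)) ∧ ((f ∨ b) ∧ f) = True ∧ False = False
b → d = True → False = False
(b → d) → f = False → False = True
((c → (d → b)) ∧ ((f ∨ b) ∧ f)) ∧ ((b → d) → f) = False ∧ True = False
(c ∧ ((b ∨ d) ∨ ((b → c) → d))) → (((c → (d → b)) ∧ ((f ∨ b) ∧ f)) ∧ ((b → d) → f)) = False → False = True
(c ∧ (f → (b → d))) → ((c ∧ ((b ∨ d) ∨ ((b → c) → d))) → (((c → (d → b)) ∧ ((f ∨ b) ∧ f)) ∧ ((b → d) → f))) = False → True = True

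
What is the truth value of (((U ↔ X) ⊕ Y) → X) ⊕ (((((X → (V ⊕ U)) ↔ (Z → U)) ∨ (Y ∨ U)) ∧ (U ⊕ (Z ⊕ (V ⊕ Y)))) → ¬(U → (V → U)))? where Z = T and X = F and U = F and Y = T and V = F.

U ↔ X = F ↔ F = T
(U ↔ X) ⊕ Y = T ⊕ T = F
((U ↔ X) ⊕ Y) → X = F → F = T
V ⊕ U = F ⊕ F = F
X → (V ⊕ U) = F → F = T
Z → U = T → F = F
(X → (V ⊕ U)) ↔ (Z → U) = T ↔ F = F
Y ∨ U = T ∨ F = T
((X → (V ⊕ U)) ↔ (Z → U)) ∨ (Y ∨ U) = F ∨ T = T
V ⊕ Y = F ⊕ T = T
Z ⊕ (V ⊕ Y) = T ⊕ T = F
U ⊕ (Z ⊕ (V ⊕ Y)) = F ⊕ F = F
(((X → (V ⊕ U)) ↔ (Z → U)) ∨ (Y ∨ U)) ∧ (U ⊕ (Z ⊕ (V ⊕ Y))) = T ∧ F = F
V → U = F → F = T
U → (V → U) = F → T = T
¬(U → (V → U)) = ¬T = F
((((X → (V ⊕ U)) ↔ (Z → U)) ∨ (Y ∨ U)) ∧ (U ⊕ (Z ⊕ (V ⊕ Y)))) → ¬(U → (V → U)) = F → F = T
(((U ↔ X) ⊕ Y) → X) ⊕ (((((X → (V ⊕ U)) ↔ (Z → U)) ∨ (Y ∨ U)) ∧ (U ⊕ (Z ⊕ (V ⊕ Y)))) → ¬(U → (V → U))) = T ⊕ T = F

F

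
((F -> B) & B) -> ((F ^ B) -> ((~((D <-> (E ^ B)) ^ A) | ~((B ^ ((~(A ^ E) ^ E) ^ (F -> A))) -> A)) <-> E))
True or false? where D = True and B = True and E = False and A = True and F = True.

F -> B = True -> True = True
(F -> B) & B = True & True = True
F ^ B = True ^ True = False
E ^ B = False ^ True = True
D <-> (E ^ B) = True <-> True = True
(D <-> (E ^ B)) ^ A = True ^ True = False
~((D <-> (E ^ B)) ^ A) = ~False = True
A ^ E = True ^ False = True
~(A ^ E) = ~True = False
~(A ^ E) ^ E = False ^ False = False
F -> A = True -> True = True
(~(A ^ E) ^ E) ^ (F -> A) = False ^ True = True
B ^ ((~(A ^ E) ^ E) ^ (F -> A)) = True ^ True = False
(B ^ ((~(A ^ E) ^ E) ^ (F -> A))) -> A = False -> True = True
~((B ^ ((~(A ^ E) ^ E) ^ (F -> A))) -> A) = ~True = False
~((D <-> (E ^ B)) ^ A) | ~((B ^ ((~(A ^ E) ^ E) ^ (F -> A))) -> A) = True | False = True
(~((D <-> (E ^ B)) ^ A) | ~((B ^ ((~(A ^ E) ^ E) ^ (F -> A))) -> A)) <-> E = True <-> False = False
(F ^ B) -> ((~((D <-> (E ^ B)) ^ A) | ~((B ^ ((~(A ^ E) ^ E) ^ (F -> A))) -> A)) <-> E) = False -> False = True
((F -> B) & B) -> ((F ^ B) -> ((~((D <-> (E ^ B)) ^ A) | ~((B ^ ((~(A ^ E) ^ E) ^ (F -> A))) -> A)) <-> E)) = True -> True = True

True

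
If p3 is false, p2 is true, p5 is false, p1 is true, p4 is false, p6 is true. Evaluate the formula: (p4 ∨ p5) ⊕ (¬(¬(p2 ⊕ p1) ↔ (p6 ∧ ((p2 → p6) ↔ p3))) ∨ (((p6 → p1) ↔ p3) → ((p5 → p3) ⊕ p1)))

True

Substituting p3=False, p2=True, p5=False, p1=True, p4=False, p6=True:
p4 ∨ p5 = False ∨ False = False
p2 ⊕ p1 = True ⊕ True = False
¬(p2 ⊕ p1) = ¬False = True
p2 → p6 = True → True = True
(p2 → p6) ↔ p3 = True ↔ False = False
p6 ∧ ((p2 → p6) ↔ p3) = True ∧ False = False
¬(p2 ⊕ p1) ↔ (p6 ∧ ((p2 → p6) ↔ p3)) = True ↔ False = False
¬(¬(p2 ⊕ p1) ↔ (p6 ∧ ((p2 → p6) ↔ p3))) = ¬False = True
p6 → p1 = True → True = True
(p6 → p1) ↔ p3 = True ↔ False = False
p5 → p3 = False → False = True
(p5 → p3) ⊕ p1 = True ⊕ True = False
((p6 → p1) ↔ p3) → ((p5 → p3) ⊕ p1) = False → False = True
¬(¬(p2 ⊕ p1) ↔ (p6 ∧ ((p2 → p6) ↔ p3))) ∨ (((p6 → p1) ↔ p3) → ((p5 → p3) ⊕ p1)) = True ∨ True = True
(p4 ∨ p5) ⊕ (¬(¬(p2 ⊕ p1) ↔ (p6 ∧ ((p2 → p6) ↔ p3))) ∨ (((p6 → p1) ↔ p3) → ((p5 → p3) ⊕ p1))) = False ⊕ True = True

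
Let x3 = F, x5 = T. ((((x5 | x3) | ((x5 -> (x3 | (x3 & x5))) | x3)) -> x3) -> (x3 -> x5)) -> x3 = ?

Substituting x3=F, x5=T:
x5 | x3 = T | F = T
x3 & x5 = F & T = F
x3 | (x3 & x5) = F | F = F
x5 -> (x3 | (x3 & x5)) = T -> F = F
(x5 -> (x3 | (x3 & x5))) | x3 = F | F = F
(x5 | x3) | ((x5 -> (x3 | (x3 & x5))) | x3) = T | F = T
((x5 | x3) | ((x5 -> (x3 | (x3 & x5))) | x3)) -> x3 = T -> F = F
x3 -> x5 = F -> T = T
(((x5 | x3) | ((x5 -> (x3 | (x3 & x5))) | x3)) -> x3) -> (x3 -> x5) = F -> T = T
((((x5 | x3) | ((x5 -> (x3 | (x3 & x5))) | x3)) -> x3) -> (x3 -> x5)) -> x3 = T -> F = F

F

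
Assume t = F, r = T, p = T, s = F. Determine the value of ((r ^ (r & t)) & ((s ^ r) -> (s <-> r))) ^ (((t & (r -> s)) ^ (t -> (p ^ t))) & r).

T

r & t = T & F = F
r ^ (r & t) = T ^ F = T
s ^ r = F ^ T = T
s <-> r = F <-> T = F
(s ^ r) -> (s <-> r) = T -> F = F
(r ^ (r & t)) & ((s ^ r) -> (s <-> r)) = T & F = F
r -> s = T -> F = F
t & (r -> s) = F & F = F
p ^ t = T ^ F = T
t -> (p ^ t) = F -> T = T
(t & (r -> s)) ^ (t -> (p ^ t)) = F ^ T = T
((t & (r -> s)) ^ (t -> (p ^ t))) & r = T & T = T
((r ^ (r & t)) & ((s ^ r) -> (s <-> r))) ^ (((t & (r -> s)) ^ (t -> (p ^ t))) & r) = F ^ T = T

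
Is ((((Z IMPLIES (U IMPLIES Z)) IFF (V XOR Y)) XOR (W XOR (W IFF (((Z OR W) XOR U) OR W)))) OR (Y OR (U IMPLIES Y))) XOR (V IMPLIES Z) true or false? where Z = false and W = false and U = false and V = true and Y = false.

U IMPLIES Z = false IMPLIES false = true
Z IMPLIES (U IMPLIES Z) = false IMPLIES true = true
V XOR Y = true XOR false = true
(Z IMPLIES (U IMPLIES Z)) IFF (V XOR Y) = true IFF true = true
Z OR W = false OR false = false
(Z OR W) XOR U = false XOR false = false
((Z OR W) XOR U) OR W = false OR false = false
W IFF (((Z OR W) XOR U) OR W) = false IFF false = true
W XOR (W IFF (((Z OR W) XOR U) OR W)) = false XOR true = true
((Z IMPLIES (U IMPLIES Z)) IFF (V XOR Y)) XOR (W XOR (W IFF (((Z OR W) XOR U) OR W))) = true XOR true = false
U IMPLIES Y = false IMPLIES false = true
Y OR (U IMPLIES Y) = false OR true = true
(((Z IMPLIES (U IMPLIES Z)) IFF (V XOR Y)) XOR (W XOR (W IFF (((Z OR W) XOR U) OR W)))) OR (Y OR (U IMPLIES Y)) = false OR true = true
V IMPLIES Z = true IMPLIES false = false
((((Z IMPLIES (U IMPLIES Z)) IFF (V XOR Y)) XOR (W XOR (W IFF (((Z OR W) XOR U) OR W)))) OR (Y OR (U IMPLIES Y))) XOR (V IMPLIES Z) = true XOR false = true

true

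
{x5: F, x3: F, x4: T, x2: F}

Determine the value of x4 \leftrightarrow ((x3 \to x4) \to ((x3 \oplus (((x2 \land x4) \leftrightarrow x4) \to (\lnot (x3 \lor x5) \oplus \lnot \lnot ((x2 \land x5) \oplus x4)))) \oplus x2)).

x3 \to x4 = F \to T = T
x2 \land x4 = F \land T = F
(x2 \land x4) \leftrightarrow x4 = F \leftrightarrow T = F
x3 \lor x5 = F \lor F = F
\lnot (x3 \lor x5) = \lnot F = T
x2 \land x5 = F \land F = F
(x2 \land x5) \oplus x4 = F \oplus T = T
\lnot ((x2 \land x5) \oplus x4) = \lnot T = F
\lnot \lnot ((x2 \land x5) \oplus x4) = \lnot F = T
\lnot (x3 \lor x5) \oplus \lnot \lnot ((x2 \land x5) \oplus x4) = T \oplus T = F
((x2 \land x4) \leftrightarrow x4) \to (\lnot (x3 \lor x5) \oplus \lnot \lnot ((x2 \land x5) \oplus x4)) = F \to F = T
x3 \oplus (((x2 \land x4) \leftrightarrow x4) \to (\lnot (x3 \lor x5) \oplus \lnot \lnot ((x2 \land x5) \oplus x4))) = F \oplus T = T
(x3 \oplus (((x2 \land x4) \leftrightarrow x4) \to (\lnot (x3 \lor x5) \oplus \lnot \lnot ((x2 \land x5) \oplus x4)))) \oplus x2 = T \oplus F = T
(x3 \to x4) \to ((x3 \oplus (((x2 \land x4) \leftrightarrow x4) \to (\lnot (x3 \lor x5) \oplus \lnot \lnot ((x2 \land x5) \oplus x4)))) \oplus x2) = T \to T = T
x4 \leftrightarrow ((x3 \to x4) \to ((x3 \oplus (((x2 \land x4) \leftrightarrow x4) \to (\lnot (x3 \lor x5) \oplus \lnot \lnot ((x2 \land x5) \oplus x4)))) \oplus x2)) = T \leftrightarrow T = T

T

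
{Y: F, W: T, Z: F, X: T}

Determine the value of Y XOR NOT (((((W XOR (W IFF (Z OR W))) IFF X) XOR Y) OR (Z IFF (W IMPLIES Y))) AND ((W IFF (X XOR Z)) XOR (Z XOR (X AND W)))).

Z OR W = F OR T = T
W IFF (Z OR W) = T IFF T = T
W XOR (W IFF (Z OR W)) = T XOR T = F
(W XOR (W IFF (Z OR W))) IFF X = F IFF T = F
((W XOR (W IFF (Z OR W))) IFF X) XOR Y = F XOR F = F
W IMPLIES Y = T IMPLIES F = F
Z IFF (W IMPLIES Y) = F IFF F = T
(((W XOR (W IFF (Z OR W))) IFF X) XOR Y) OR (Z IFF (W IMPLIES Y)) = F OR T = T
X XOR Z = T XOR F = T
W IFF (X XOR Z) = T IFF T = T
X AND W = T AND T = T
Z XOR (X AND W) = F XOR T = T
(W IFF (X XOR Z)) XOR (Z XOR (X AND W)) = T XOR T = F
((((W XOR (W IFF (Z OR W))) IFF X) XOR Y) OR (Z IFF (W IMPLIES Y))) AND ((W IFF (X XOR Z)) XOR (Z XOR (X AND W))) = T AND F = F
NOT (((((W XOR (W IFF (Z OR W))) IFF X) XOR Y) OR (Z IFF (W IMPLIES Y))) AND ((W IFF (X XOR Z)) XOR (Z XOR (X AND W)))) = NOT F = T
Y XOR NOT (((((W XOR (W IFF (Z OR W))) IFF X) XOR Y) OR (Z IFF (W IMPLIES Y))) AND ((W IFF (X XOR Z)) XOR (Z XOR (X AND W)))) = F XOR T = T

T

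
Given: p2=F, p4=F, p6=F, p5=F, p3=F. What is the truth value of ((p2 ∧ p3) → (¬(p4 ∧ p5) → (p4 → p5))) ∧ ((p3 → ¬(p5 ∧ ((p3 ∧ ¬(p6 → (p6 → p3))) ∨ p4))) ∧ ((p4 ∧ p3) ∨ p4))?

F

p2 ∧ p3 = F ∧ F = F
p4 ∧ p5 = F ∧ F = F
¬(p4 ∧ p5) = ¬F = T
p4 → p5 = F → F = T
¬(p4 ∧ p5) → (p4 → p5) = T → T = T
(p2 ∧ p3) → (¬(p4 ∧ p5) → (p4 → p5)) = F → T = T
p6 → p3 = F → F = T
p6 → (p6 → p3) = F → T = T
¬(p6 → (p6 → p3)) = ¬T = F
p3 ∧ ¬(p6 → (p6 → p3)) = F ∧ F = F
(p3 ∧ ¬(p6 → (p6 → p3))) ∨ p4 = F ∨ F = F
p5 ∧ ((p3 ∧ ¬(p6 → (p6 → p3))) ∨ p4) = F ∧ F = F
¬(p5 ∧ ((p3 ∧ ¬(p6 → (p6 → p3))) ∨ p4)) = ¬F = T
p3 → ¬(p5 ∧ ((p3 ∧ ¬(p6 → (p6 → p3))) ∨ p4)) = F → T = T
p4 ∧ p3 = F ∧ F = F
(p4 ∧ p3) ∨ p4 = F ∨ F = F
(p3 → ¬(p5 ∧ ((p3 ∧ ¬(p6 → (p6 → p3))) ∨ p4))) ∧ ((p4 ∧ p3) ∨ p4) = T ∧ F = F
((p2 ∧ p3) → (¬(p4 ∧ p5) → (p4 → p5))) ∧ ((p3 → ¬(p5 ∧ ((p3 ∧ ¬(p6 → (p6 → p3))) ∨ p4))) ∧ ((p4 ∧ p3) ∨ p4)) = T ∧ F = F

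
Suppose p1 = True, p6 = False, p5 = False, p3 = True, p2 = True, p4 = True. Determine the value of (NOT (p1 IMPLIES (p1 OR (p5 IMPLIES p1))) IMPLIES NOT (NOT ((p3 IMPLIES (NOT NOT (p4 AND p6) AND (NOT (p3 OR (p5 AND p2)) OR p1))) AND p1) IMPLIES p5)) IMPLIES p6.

p5 IMPLIES p1 = False IMPLIES True = True
p1 OR (p5 IMPLIES p1) = True OR True = True
p1 IMPLIES (p1 OR (p5 IMPLIES p1)) = True IMPLIES True = True
NOT (p1 IMPLIES (p1 OR (p5 IMPLIES p1))) = NOT True = False
p4 AND p6 = True AND False = False
NOT (p4 AND p6) = NOT False = True
NOT NOT (p4 AND p6) = NOT True = False
p5 AND p2 = False AND True = False
p3 OR (p5 AND p2) = True OR False = True
NOT (p3 OR (p5 AND p2)) = NOT True = False
NOT (p3 OR (p5 AND p2)) OR p1 = False OR True = True
NOT NOT (p4 AND p6) AND (NOT (p3 OR (p5 AND p2)) OR p1) = False AND True = False
p3 IMPLIES (NOT NOT (p4 AND p6) AND (NOT (p3 OR (p5 AND p2)) OR p1)) = True IMPLIES False = False
(p3 IMPLIES (NOT NOT (p4 AND p6) AND (NOT (p3 OR (p5 AND p2)) OR p1))) AND p1 = False AND True = False
NOT ((p3 IMPLIES (NOT NOT (p4 AND p6) AND (NOT (p3 OR (p5 AND p2)) OR p1))) AND p1) = NOT False = True
NOT ((p3 IMPLIES (NOT NOT (p4 AND p6) AND (NOT (p3 OR (p5 AND p2)) OR p1))) AND p1) IMPLIES p5 = True IMPLIES False = False
NOT (NOT ((p3 IMPLIES (NOT NOT (p4 AND p6) AND (NOT (p3 OR (p5 AND p2)) OR p1))) AND p1) IMPLIES p5) = NOT False = True
NOT (p1 IMPLIES (p1 OR (p5 IMPLIES p1))) IMPLIES NOT (NOT ((p3 IMPLIES (NOT NOT (p4 AND p6) AND (NOT (p3 OR (p5 AND p2)) OR p1))) AND p1) IMPLIES p5) = False IMPLIES True = True
(NOT (p1 IMPLIES (p1 OR (p5 IMPLIES p1))) IMPLIES NOT (NOT ((p3 IMPLIES (NOT NOT (p4 AND p6) AND (NOT (p3 OR (p5 AND p2)) OR p1))) AND p1) IMPLIES p5)) IMPLIES p6 = True IMPLIES False = False

False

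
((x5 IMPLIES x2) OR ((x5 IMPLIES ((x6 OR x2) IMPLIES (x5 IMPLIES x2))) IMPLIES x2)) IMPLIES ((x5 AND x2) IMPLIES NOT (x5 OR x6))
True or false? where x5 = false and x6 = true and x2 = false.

true

x5 IMPLIES x2 = false IMPLIES false = true
x6 OR x2 = true OR false = true
x5 IMPLIES x2 = false IMPLIES false = true
(x6 OR x2) IMPLIES (x5 IMPLIES x2) = true IMPLIES true = true
x5 IMPLIES ((x6 OR x2) IMPLIES (x5 IMPLIES x2)) = false IMPLIES true = true
(x5 IMPLIES ((x6 OR x2) IMPLIES (x5 IMPLIES x2))) IMPLIES x2 = true IMPLIES false = false
(x5 IMPLIES x2) OR ((x5 IMPLIES ((x6 OR x2) IMPLIES (x5 IMPLIES x2))) IMPLIES x2) = true OR false = true
x5 AND x2 = false AND false = false
x5 OR x6 = false OR true = true
NOT (x5 OR x6) = NOT true = false
(x5 AND x2) IMPLIES NOT (x5 OR x6) = false IMPLIES false = true
((x5 IMPLIES x2) OR ((x5 IMPLIES ((x6 OR x2) IMPLIES (x5 IMPLIES x2))) IMPLIES x2)) IMPLIES ((x5 AND x2) IMPLIES NOT (x5 OR x6)) = true IMPLIES true = true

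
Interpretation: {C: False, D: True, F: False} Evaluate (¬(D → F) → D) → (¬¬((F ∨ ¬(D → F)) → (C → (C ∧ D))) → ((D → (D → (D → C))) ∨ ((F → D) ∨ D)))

True

D → F = True → False = False
¬(D → F) = ¬False = True
¬(D → F) → D = True → True = True
D → F = True → False = False
¬(D → F) = ¬False = True
F ∨ ¬(D → F) = False ∨ True = True
C ∧ D = False ∧ True = False
C → (C ∧ D) = False → False = True
(F ∨ ¬(D → F)) → (C → (C ∧ D)) = True → True = True
¬((F ∨ ¬(D → F)) → (C → (C ∧ D))) = ¬True = False
¬¬((F ∨ ¬(D → F)) → (C → (C ∧ D))) = ¬False = True
D → C = True → False = False
D → (D → C) = True → False = False
D → (D → (D → C)) = True → False = False
F → D = False → True = True
(F → D) ∨ D = True ∨ True = True
(D → (D → (D → C))) ∨ ((F → D) ∨ D) = False ∨ True = True
¬¬((F ∨ ¬(D → F)) → (C → (C ∧ D))) → ((D → (D → (D → C))) ∨ ((F → D) ∨ D)) = True → True = True
(¬(D → F) → D) → (¬¬((F ∨ ¬(D → F)) → (C → (C ∧ D))) → ((D → (D → (D → C))) ∨ ((F → D) ∨ D))) = True → True = True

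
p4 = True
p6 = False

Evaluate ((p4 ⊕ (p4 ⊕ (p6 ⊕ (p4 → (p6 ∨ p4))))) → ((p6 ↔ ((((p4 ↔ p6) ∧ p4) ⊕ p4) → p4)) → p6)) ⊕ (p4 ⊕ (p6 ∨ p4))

p6 ∨ p4 = False ∨ True = True
p4 → (p6 ∨ p4) = True → True = True
p6 ⊕ (p4 → (p6 ∨ p4)) = False ⊕ True = True
p4 ⊕ (p6 ⊕ (p4 → (p6 ∨ p4))) = True ⊕ True = False
p4 ⊕ (p4 ⊕ (p6 ⊕ (p4 → (p6 ∨ p4)))) = True ⊕ False = True
p4 ↔ p6 = True ↔ False = False
(p4 ↔ p6) ∧ p4 = False ∧ True = False
((p4 ↔ p6) ∧ p4) ⊕ p4 = False ⊕ True = True
(((p4 ↔ p6) ∧ p4) ⊕ p4) → p4 = True → True = True
p6 ↔ ((((p4 ↔ p6) ∧ p4) ⊕ p4) → p4) = False ↔ True = False
(p6 ↔ ((((p4 ↔ p6) ∧ p4) ⊕ p4) → p4)) → p6 = False → False = True
(p4 ⊕ (p4 ⊕ (p6 ⊕ (p4 → (p6 ∨ p4))))) → ((p6 ↔ ((((p4 ↔ p6) ∧ p4) ⊕ p4) → p4)) → p6) = True → True = True
p6 ∨ p4 = False ∨ True = True
p4 ⊕ (p6 ∨ p4) = True ⊕ True = False
((p4 ⊕ (p4 ⊕ (p6 ⊕ (p4 → (p6 ∨ p4))))) → ((p6 ↔ ((((p4 ↔ p6) ∧ p4) ⊕ p4) → p4)) → p6)) ⊕ (p4 ⊕ (p6 ∨ p4)) = True ⊕ False = True

True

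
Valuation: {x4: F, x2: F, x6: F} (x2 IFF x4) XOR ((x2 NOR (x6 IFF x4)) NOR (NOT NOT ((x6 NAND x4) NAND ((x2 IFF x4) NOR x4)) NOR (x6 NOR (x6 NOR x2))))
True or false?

F

x2 IFF x4 = F IFF F = T
x6 IFF x4 = F IFF F = T
x2 NOR (x6 IFF x4) = F NOR T = F
x6 NAND x4 = F NAND F = T
x2 IFF x4 = F IFF F = T
(x2 IFF x4) NOR x4 = T NOR F = F
(x6 NAND x4) NAND ((x2 IFF x4) NOR x4) = T NAND F = T
NOT ((x6 NAND x4) NAND ((x2 IFF x4) NOR x4)) = NOT T = F
NOT NOT ((x6 NAND x4) NAND ((x2 IFF x4) NOR x4)) = NOT F = T
x6 NOR x2 = F NOR F = T
x6 NOR (x6 NOR x2) = F NOR T = F
NOT NOT ((x6 NAND x4) NAND ((x2 IFF x4) NOR x4)) NOR (x6 NOR (x6 NOR x2)) = T NOR F = F
(x2 NOR (x6 IFF x4)) NOR (NOT NOT ((x6 NAND x4) NAND ((x2 IFF x4) NOR x4)) NOR (x6 NOR (x6 NOR x2))) = F NOR F = T
(x2 IFF x4) XOR ((x2 NOR (x6 IFF x4)) NOR (NOT NOT ((x6 NAND x4) NAND ((x2 IFF x4) NOR x4)) NOR (x6 NOR (x6 NOR x2)))) = T XOR T = F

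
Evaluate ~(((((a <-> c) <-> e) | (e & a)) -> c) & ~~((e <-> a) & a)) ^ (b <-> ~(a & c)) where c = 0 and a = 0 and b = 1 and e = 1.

0

a <-> c = 0 <-> 0 = 1
(a <-> c) <-> e = 1 <-> 1 = 1
e & a = 1 & 0 = 0
((a <-> c) <-> e) | (e & a) = 1 | 0 = 1
(((a <-> c) <-> e) | (e & a)) -> c = 1 -> 0 = 0
e <-> a = 1 <-> 0 = 0
(e <-> a) & a = 0 & 0 = 0
~((e <-> a) & a) = ~0 = 1
~~((e <-> a) & a) = ~1 = 0
((((a <-> c) <-> e) | (e & a)) -> c) & ~~((e <-> a) & a) = 0 & 0 = 0
~(((((a <-> c) <-> e) | (e & a)) -> c) & ~~((e <-> a) & a)) = ~0 = 1
a & c = 0 & 0 = 0
~(a & c) = ~0 = 1
b <-> ~(a & c) = 1 <-> 1 = 1
~(((((a <-> c) <-> e) | (e & a)) -> c) & ~~((e <-> a) & a)) ^ (b <-> ~(a & c)) = 1 ^ 1 = 0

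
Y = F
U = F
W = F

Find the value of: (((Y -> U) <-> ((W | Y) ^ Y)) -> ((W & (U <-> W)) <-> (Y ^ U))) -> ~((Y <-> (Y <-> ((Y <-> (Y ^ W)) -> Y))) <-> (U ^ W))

Y -> U = F -> F = T
W | Y = F | F = F
(W | Y) ^ Y = F ^ F = F
(Y -> U) <-> ((W | Y) ^ Y) = T <-> F = F
U <-> W = F <-> F = T
W & (U <-> W) = F & T = F
Y ^ U = F ^ F = F
(W & (U <-> W)) <-> (Y ^ U) = F <-> F = T
((Y -> U) <-> ((W | Y) ^ Y)) -> ((W & (U <-> W)) <-> (Y ^ U)) = F -> T = T
Y ^ W = F ^ F = F
Y <-> (Y ^ W) = F <-> F = T
(Y <-> (Y ^ W)) -> Y = T -> F = F
Y <-> ((Y <-> (Y ^ W)) -> Y) = F <-> F = T
Y <-> (Y <-> ((Y <-> (Y ^ W)) -> Y)) = F <-> T = F
U ^ W = F ^ F = F
(Y <-> (Y <-> ((Y <-> (Y ^ W)) -> Y))) <-> (U ^ W) = F <-> F = T
~((Y <-> (Y <-> ((Y <-> (Y ^ W)) -> Y))) <-> (U ^ W)) = ~T = F
(((Y -> U) <-> ((W | Y) ^ Y)) -> ((W & (U <-> W)) <-> (Y ^ U))) -> ~((Y <-> (Y <-> ((Y <-> (Y ^ W)) -> Y))) <-> (U ^ W)) = T -> F = F

F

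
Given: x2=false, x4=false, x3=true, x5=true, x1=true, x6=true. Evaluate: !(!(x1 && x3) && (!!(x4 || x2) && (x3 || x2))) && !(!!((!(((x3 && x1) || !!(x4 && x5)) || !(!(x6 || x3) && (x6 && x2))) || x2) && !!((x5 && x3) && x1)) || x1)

false

x1 && x3 = true && true = true
!(x1 && x3) = !true = false
x4 || x2 = false || false = false
!(x4 || x2) = !false = true
!!(x4 || x2) = !true = false
x3 || x2 = true || false = true
!!(x4 || x2) && (x3 || x2) = false && true = false
!(x1 && x3) && (!!(x4 || x2) && (x3 || x2)) = false && false = false
!(!(x1 && x3) && (!!(x4 || x2) && (x3 || x2))) = !false = true
x3 && x1 = true && true = true
x4 && x5 = false && true = false
!(x4 && x5) = !false = true
!!(x4 && x5) = !true = false
(x3 && x1) || !!(x4 && x5) = true || false = true
x6 || x3 = true || true = true
!(x6 || x3) = !true = false
x6 && x2 = true && false = false
!(x6 || x3) && (x6 && x2) = false && false = false
!(!(x6 || x3) && (x6 && x2)) = !false = true
((x3 && x1) || !!(x4 && x5)) || !(!(x6 || x3) && (x6 && x2)) = true || true = true
!(((x3 && x1) || !!(x4 && x5)) || !(!(x6 || x3) && (x6 && x2))) = !true = false
!(((x3 && x1) || !!(x4 && x5)) || !(!(x6 || x3) && (x6 && x2))) || x2 = false || false = false
x5 && x3 = true && true = true
(x5 && x3) && x1 = true && true = true
!((x5 && x3) && x1) = !true = false
!!((x5 && x3) && x1) = !false = true
(!(((x3 && x1) || !!(x4 && x5)) || !(!(x6 || x3) && (x6 && x2))) || x2) && !!((x5 && x3) && x1) = false && true = false
!((!(((x3 && x1) || !!(x4 && x5)) || !(!(x6 || x3) && (x6 && x2))) || x2) && !!((x5 && x3) && x1)) = !false = true
!!((!(((x3 && x1) || !!(x4 && x5)) || !(!(x6 || x3) && (x6 && x2))) || x2) && !!((x5 && x3) && x1)) = !true = false
!!((!(((x3 && x1) || !!(x4 && x5)) || !(!(x6 || x3) && (x6 && x2))) || x2) && !!((x5 && x3) && x1)) || x1 = false || true = true
!(!!((!(((x3 && x1) || !!(x4 && x5)) || !(!(x6 || x3) && (x6 && x2))) || x2) && !!((x5 && x3) && x1)) || x1) = !true = false
!(!(x1 && x3) && (!!(x4 || x2) && (x3 || x2))) && !(!!((!(((x3 && x1) || !!(x4 && x5)) || !(!(x6 || x3) && (x6 && x2))) || x2) && !!((x5 && x3) && x1)) || x1) = true && false = false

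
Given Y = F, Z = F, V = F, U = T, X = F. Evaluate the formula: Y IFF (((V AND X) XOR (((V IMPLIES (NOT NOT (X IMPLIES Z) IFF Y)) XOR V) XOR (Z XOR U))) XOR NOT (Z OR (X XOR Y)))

V AND X = F AND F = F
X IMPLIES Z = F IMPLIES F = T
NOT (X IMPLIES Z) = NOT T = F
NOT NOT (X IMPLIES Z) = NOT F = T
NOT NOT (X IMPLIES Z) IFF Y = T IFF F = F
V IMPLIES (NOT NOT (X IMPLIES Z) IFF Y) = F IMPLIES F = T
(V IMPLIES (NOT NOT (X IMPLIES Z) IFF Y)) XOR V = T XOR F = T
Z XOR U = F XOR T = T
((V IMPLIES (NOT NOT (X IMPLIES Z) IFF Y)) XOR V) XOR (Z XOR U) = T XOR T = F
(V AND X) XOR (((V IMPLIES (NOT NOT (X IMPLIES Z) IFF Y)) XOR V) XOR (Z XOR U)) = F XOR F = F
X XOR Y = F XOR F = F
Z OR (X XOR Y) = F OR F = F
NOT (Z OR (X XOR Y)) = NOT F = T
((V AND X) XOR (((V IMPLIES (NOT NOT (X IMPLIES Z) IFF Y)) XOR V) XOR (Z XOR U))) XOR NOT (Z OR (X XOR Y)) = F XOR T = T
Y IFF (((V AND X) XOR (((V IMPLIES (NOT NOT (X IMPLIES Z) IFF Y)) XOR V) XOR (Z XOR U))) XOR NOT (Z OR (X XOR Y))) = F IFF T = F

F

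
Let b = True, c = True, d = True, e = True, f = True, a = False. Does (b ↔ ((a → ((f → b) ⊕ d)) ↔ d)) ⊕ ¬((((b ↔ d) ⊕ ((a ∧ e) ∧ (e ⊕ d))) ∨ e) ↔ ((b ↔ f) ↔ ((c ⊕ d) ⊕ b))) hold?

f → b = True → True = True
(f → b) ⊕ d = True ⊕ True = False
a → ((f → b) ⊕ d) = False → False = True
(a → ((f → b) ⊕ d)) ↔ d = True ↔ True = True
b ↔ ((a → ((f → b) ⊕ d)) ↔ d) = True ↔ True = True
b ↔ d = True ↔ True = True
a ∧ e = False ∧ True = False
e ⊕ d = True ⊕ True = False
(a ∧ e) ∧ (e ⊕ d) = False ∧ False = False
(b ↔ d) ⊕ ((a ∧ e) ∧ (e ⊕ d)) = True ⊕ False = True
((b ↔ d) ⊕ ((a ∧ e) ∧ (e ⊕ d))) ∨ e = True ∨ True = True
b ↔ f = True ↔ True = True
c ⊕ d = True ⊕ True = False
(c ⊕ d) ⊕ b = False ⊕ True = True
(b ↔ f) ↔ ((c ⊕ d) ⊕ b) = True ↔ True = True
(((b ↔ d) ⊕ ((a ∧ e) ∧ (e ⊕ d))) ∨ e) ↔ ((b ↔ f) ↔ ((c ⊕ d) ⊕ b)) = True ↔ True = True
¬((((b ↔ d) ⊕ ((a ∧ e) ∧ (e ⊕ d))) ∨ e) ↔ ((b ↔ f) ↔ ((c ⊕ d) ⊕ b))) = ¬True = False
(b ↔ ((a → ((f → b) ⊕ d)) ↔ d)) ⊕ ¬((((b ↔ d) ⊕ ((a ∧ e) ∧ (e ⊕ d))) ∨ e) ↔ ((b ↔ f) ↔ ((c ⊕ d) ⊕ b))) = True ⊕ False = True

True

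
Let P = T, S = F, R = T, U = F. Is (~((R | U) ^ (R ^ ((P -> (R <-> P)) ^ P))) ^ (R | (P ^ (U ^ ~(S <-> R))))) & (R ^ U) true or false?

F

R | U = T | F = T
R <-> P = T <-> T = T
P -> (R <-> P) = T -> T = T
(P -> (R <-> P)) ^ P = T ^ T = F
R ^ ((P -> (R <-> P)) ^ P) = T ^ F = T
(R | U) ^ (R ^ ((P -> (R <-> P)) ^ P)) = T ^ T = F
~((R | U) ^ (R ^ ((P -> (R <-> P)) ^ P))) = ~F = T
S <-> R = F <-> T = F
~(S <-> R) = ~F = T
U ^ ~(S <-> R) = F ^ T = T
P ^ (U ^ ~(S <-> R)) = T ^ T = F
R | (P ^ (U ^ ~(S <-> R))) = T | F = T
~((R | U) ^ (R ^ ((P -> (R <-> P)) ^ P))) ^ (R | (P ^ (U ^ ~(S <-> R)))) = T ^ T = F
R ^ U = T ^ F = T
(~((R | U) ^ (R ^ ((P -> (R <-> P)) ^ P))) ^ (R | (P ^ (U ^ ~(S <-> R))))) & (R ^ U) = F & T = F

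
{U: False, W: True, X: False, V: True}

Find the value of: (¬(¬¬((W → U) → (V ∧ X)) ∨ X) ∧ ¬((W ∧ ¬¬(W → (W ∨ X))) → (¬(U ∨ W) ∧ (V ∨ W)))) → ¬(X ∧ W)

True

W → U = True → False = False
V ∧ X = True ∧ False = False
(W → U) → (V ∧ X) = False → False = True
¬((W → U) → (V ∧ X)) = ¬True = False
¬¬((W → U) → (V ∧ X)) = ¬False = True
¬¬((W → U) → (V ∧ X)) ∨ X = True ∨ False = True
¬(¬¬((W → U) → (V ∧ X)) ∨ X) = ¬True = False
W ∨ X = True ∨ False = True
W → (W ∨ X) = True → True = True
¬(W → (W ∨ X)) = ¬True = False
¬¬(W → (W ∨ X)) = ¬False = True
W ∧ ¬¬(W → (W ∨ X)) = True ∧ True = True
U ∨ W = False ∨ True = True
¬(U ∨ W) = ¬True = False
V ∨ W = True ∨ True = True
¬(U ∨ W) ∧ (V ∨ W) = False ∧ True = False
(W ∧ ¬¬(W → (W ∨ X))) → (¬(U ∨ W) ∧ (V ∨ W)) = True → False = False
¬((W ∧ ¬¬(W → (W ∨ X))) → (¬(U ∨ W) ∧ (V ∨ W))) = ¬False = True
¬(¬¬((W → U) → (V ∧ X)) ∨ X) ∧ ¬((W ∧ ¬¬(W → (W ∨ X))) → (¬(U ∨ W) ∧ (V ∨ W))) = False ∧ True = False
X ∧ W = False ∧ True = False
¬(X ∧ W) = ¬False = True
(¬(¬¬((W → U) → (V ∧ X)) ∨ X) ∧ ¬((W ∧ ¬¬(W → (W ∨ X))) → (¬(U ∨ W) ∧ (V ∨ W)))) → ¬(X ∧ W) = False → True = True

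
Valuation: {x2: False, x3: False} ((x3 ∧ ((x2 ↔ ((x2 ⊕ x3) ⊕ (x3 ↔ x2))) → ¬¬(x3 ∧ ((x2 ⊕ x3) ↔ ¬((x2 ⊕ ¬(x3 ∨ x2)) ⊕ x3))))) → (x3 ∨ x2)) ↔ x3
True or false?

Substituting x2=False, x3=False:
x2 ⊕ x3 = False ⊕ False = False
x3 ↔ x2 = False ↔ False = True
(x2 ⊕ x3) ⊕ (x3 ↔ x2) = False ⊕ True = True
x2 ↔ ((x2 ⊕ x3) ⊕ (x3 ↔ x2)) = False ↔ True = False
x2 ⊕ x3 = False ⊕ False = False
x3 ∨ x2 = False ∨ False = False
¬(x3 ∨ x2) = ¬False = True
x2 ⊕ ¬(x3 ∨ x2) = False ⊕ True = True
(x2 ⊕ ¬(x3 ∨ x2)) ⊕ x3 = True ⊕ False = True
¬((x2 ⊕ ¬(x3 ∨ x2)) ⊕ x3) = ¬True = False
(x2 ⊕ x3) ↔ ¬((x2 ⊕ ¬(x3 ∨ x2)) ⊕ x3) = False ↔ False = True
x3 ∧ ((x2 ⊕ x3) ↔ ¬((x2 ⊕ ¬(x3 ∨ x2)) ⊕ x3)) = False ∧ True = False
¬(x3 ∧ ((x2 ⊕ x3) ↔ ¬((x2 ⊕ ¬(x3 ∨ x2)) ⊕ x3))) = ¬False = True
¬¬(x3 ∧ ((x2 ⊕ x3) ↔ ¬((x2 ⊕ ¬(x3 ∨ x2)) ⊕ x3))) = ¬True = False
(x2 ↔ ((x2 ⊕ x3) ⊕ (x3 ↔ x2))) → ¬¬(x3 ∧ ((x2 ⊕ x3) ↔ ¬((x2 ⊕ ¬(x3 ∨ x2)) ⊕ x3))) = False → False = True
x3 ∧ ((x2 ↔ ((x2 ⊕ x3) ⊕ (x3 ↔ x2))) → ¬¬(x3 ∧ ((x2 ⊕ x3) ↔ ¬((x2 ⊕ ¬(x3 ∨ x2)) ⊕ x3)))) = False ∧ True = False
x3 ∨ x2 = False ∨ False = False
(x3 ∧ ((x2 ↔ ((x2 ⊕ x3) ⊕ (x3 ↔ x2))) → ¬¬(x3 ∧ ((x2 ⊕ x3) ↔ ¬((x2 ⊕ ¬(x3 ∨ x2)) ⊕ x3))))) → (x3 ∨ x2) = False → False = True
((x3 ∧ ((x2 ↔ ((x2 ⊕ x3) ⊕ (x3 ↔ x2))) → ¬¬(x3 ∧ ((x2 ⊕ x3) ↔ ¬((x2 ⊕ ¬(x3 ∨ x2)) ⊕ x3))))) → (x3 ∨ x2)) ↔ x3 = True ↔ False = False

False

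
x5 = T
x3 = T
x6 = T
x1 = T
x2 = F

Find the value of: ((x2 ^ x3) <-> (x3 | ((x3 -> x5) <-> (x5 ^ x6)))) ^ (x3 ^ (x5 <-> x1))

Substituting x5=T, x3=T, x6=T, x1=T, x2=F:
x2 ^ x3 = F ^ T = T
x3 -> x5 = T -> T = T
x5 ^ x6 = T ^ T = F
(x3 -> x5) <-> (x5 ^ x6) = T <-> F = F
x3 | ((x3 -> x5) <-> (x5 ^ x6)) = T | F = T
(x2 ^ x3) <-> (x3 | ((x3 -> x5) <-> (x5 ^ x6))) = T <-> T = T
x5 <-> x1 = T <-> T = T
x3 ^ (x5 <-> x1) = T ^ T = F
((x2 ^ x3) <-> (x3 | ((x3 -> x5) <-> (x5 ^ x6)))) ^ (x3 ^ (x5 <-> x1)) = T ^ F = T

T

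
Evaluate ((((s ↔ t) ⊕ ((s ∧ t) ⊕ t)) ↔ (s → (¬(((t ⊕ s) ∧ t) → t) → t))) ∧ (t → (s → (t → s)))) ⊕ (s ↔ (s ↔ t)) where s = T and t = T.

s ↔ t = T ↔ T = T
s ∧ t = T ∧ T = T
(s ∧ t) ⊕ t = T ⊕ T = F
(s ↔ t) ⊕ ((s ∧ t) ⊕ t) = T ⊕ F = T
t ⊕ s = T ⊕ T = F
(t ⊕ s) ∧ t = F ∧ T = F
((t ⊕ s) ∧ t) → t = F → T = T
¬(((t ⊕ s) ∧ t) → t) = ¬T = F
¬(((t ⊕ s) ∧ t) → t) → t = F → T = T
s → (¬(((t ⊕ s) ∧ t) → t) → t) = T → T = T
((s ↔ t) ⊕ ((s ∧ t) ⊕ t)) ↔ (s → (¬(((t ⊕ s) ∧ t) → t) → t)) = T ↔ T = T
t → s = T → T = T
s → (t → s) = T → T = T
t → (s → (t → s)) = T → T = T
(((s ↔ t) ⊕ ((s ∧ t) ⊕ t)) ↔ (s → (¬(((t ⊕ s) ∧ t) → t) → t))) ∧ (t → (s → (t → s))) = T ∧ T = T
s ↔ t = T ↔ T = T
s ↔ (s ↔ t) = T ↔ T = T
((((s ↔ t) ⊕ ((s ∧ t) ⊕ t)) ↔ (s → (¬(((t ⊕ s) ∧ t) → t) → t))) ∧ (t → (s → (t → s)))) ⊕ (s ↔ (s ↔ t)) = T ⊕ T = F

F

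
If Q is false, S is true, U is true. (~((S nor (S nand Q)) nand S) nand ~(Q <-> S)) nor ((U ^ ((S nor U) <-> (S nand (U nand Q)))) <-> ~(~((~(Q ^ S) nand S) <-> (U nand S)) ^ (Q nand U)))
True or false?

Substituting Q=False, S=True, U=True:
S nand Q = True nand False = True
S nor (S nand Q) = True nor True = False
(S nor (S nand Q)) nand S = False nand True = True
~((S nor (S nand Q)) nand S) = ~True = False
Q <-> S = False <-> True = False
~(Q <-> S) = ~False = True
~((S nor (S nand Q)) nand S) nand ~(Q <-> S) = False nand True = True
S nor U = True nor True = False
U nand Q = True nand False = True
S nand (U nand Q) = True nand True = False
(S nor U) <-> (S nand (U nand Q)) = False <-> False = True
U ^ ((S nor U) <-> (S nand (U nand Q))) = True ^ True = False
Q ^ S = False ^ True = True
~(Q ^ S) = ~True = False
~(Q ^ S) nand S = False nand True = True
U nand S = True nand True = False
(~(Q ^ S) nand S) <-> (U nand S) = True <-> False = False
~((~(Q ^ S) nand S) <-> (U nand S)) = ~False = True
Q nand U = False nand True = True
~((~(Q ^ S) nand S) <-> (U nand S)) ^ (Q nand U) = True ^ True = False
~(~((~(Q ^ S) nand S) <-> (U nand S)) ^ (Q nand U)) = ~False = True
(U ^ ((S nor U) <-> (S nand (U nand Q)))) <-> ~(~((~(Q ^ S) nand S) <-> (U nand S)) ^ (Q nand U)) = False <-> True = False
(~((S nor (S nand Q)) nand S) nand ~(Q <-> S)) nor ((U ^ ((S nor U) <-> (S nand (U nand Q)))) <-> ~(~((~(Q ^ S) nand S) <-> (U nand S)) ^ (Q nand U))) = True nor False = False

False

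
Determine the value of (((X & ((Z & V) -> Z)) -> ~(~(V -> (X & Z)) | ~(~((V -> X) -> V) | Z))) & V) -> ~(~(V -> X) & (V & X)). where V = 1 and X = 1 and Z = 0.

Z & V = 0 & 1 = 0
(Z & V) -> Z = 0 -> 0 = 1
X & ((Z & V) -> Z) = 1 & 1 = 1
X & Z = 1 & 0 = 0
V -> (X & Z) = 1 -> 0 = 0
~(V -> (X & Z)) = ~0 = 1
V -> X = 1 -> 1 = 1
(V -> X) -> V = 1 -> 1 = 1
~((V -> X) -> V) = ~1 = 0
~((V -> X) -> V) | Z = 0 | 0 = 0
~(~((V -> X) -> V) | Z) = ~0 = 1
~(V -> (X & Z)) | ~(~((V -> X) -> V) | Z) = 1 | 1 = 1
~(~(V -> (X & Z)) | ~(~((V -> X) -> V) | Z)) = ~1 = 0
(X & ((Z & V) -> Z)) -> ~(~(V -> (X & Z)) | ~(~((V -> X) -> V) | Z)) = 1 -> 0 = 0
((X & ((Z & V) -> Z)) -> ~(~(V -> (X & Z)) | ~(~((V -> X) -> V) | Z))) & V = 0 & 1 = 0
V -> X = 1 -> 1 = 1
~(V -> X) = ~1 = 0
V & X = 1 & 1 = 1
~(V -> X) & (V & X) = 0 & 1 = 0
~(~(V -> X) & (V & X)) = ~0 = 1
(((X & ((Z & V) -> Z)) -> ~(~(V -> (X & Z)) | ~(~((V -> X) -> V) | Z))) & V) -> ~(~(V -> X) & (V & X)) = 0 -> 1 = 1

1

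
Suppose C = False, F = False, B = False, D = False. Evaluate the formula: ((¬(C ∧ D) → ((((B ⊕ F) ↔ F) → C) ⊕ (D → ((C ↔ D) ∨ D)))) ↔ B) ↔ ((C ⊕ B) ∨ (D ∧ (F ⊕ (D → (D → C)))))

True

C ∧ D = False ∧ False = False
¬(C ∧ D) = ¬False = True
B ⊕ F = False ⊕ False = False
(B ⊕ F) ↔ F = False ↔ False = True
((B ⊕ F) ↔ F) → C = True → False = False
C ↔ D = False ↔ False = True
(C ↔ D) ∨ D = True ∨ False = True
D → ((C ↔ D) ∨ D) = False → True = True
(((B ⊕ F) ↔ F) → C) ⊕ (D → ((C ↔ D) ∨ D)) = False ⊕ True = True
¬(C ∧ D) → ((((B ⊕ F) ↔ F) → C) ⊕ (D → ((C ↔ D) ∨ D))) = True → True = True
(¬(C ∧ D) → ((((B ⊕ F) ↔ F) → C) ⊕ (D → ((C ↔ D) ∨ D)))) ↔ B = True ↔ False = False
C ⊕ B = False ⊕ False = False
D → C = False → False = True
D → (D → C) = False → True = True
F ⊕ (D → (D → C)) = False ⊕ True = True
D ∧ (F ⊕ (D → (D → C))) = False ∧ True = False
(C ⊕ B) ∨ (D ∧ (F ⊕ (D → (D → C)))) = False ∨ False = False
((¬(C ∧ D) → ((((B ⊕ F) ↔ F) → C) ⊕ (D → ((C ↔ D) ∨ D)))) ↔ B) ↔ ((C ⊕ B) ∨ (D ∧ (F ⊕ (D → (D → C))))) = False ↔ False = True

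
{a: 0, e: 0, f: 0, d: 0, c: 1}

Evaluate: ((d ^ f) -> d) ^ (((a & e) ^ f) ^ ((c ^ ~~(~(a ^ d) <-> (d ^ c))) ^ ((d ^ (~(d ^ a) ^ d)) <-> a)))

1

Substituting a=0, e=0, f=0, d=0, c=1:
d ^ f = 0 ^ 0 = 0
(d ^ f) -> d = 0 -> 0 = 1
a & e = 0 & 0 = 0
(a & e) ^ f = 0 ^ 0 = 0
a ^ d = 0 ^ 0 = 0
~(a ^ d) = ~0 = 1
d ^ c = 0 ^ 1 = 1
~(a ^ d) <-> (d ^ c) = 1 <-> 1 = 1
~(~(a ^ d) <-> (d ^ c)) = ~1 = 0
~~(~(a ^ d) <-> (d ^ c)) = ~0 = 1
c ^ ~~(~(a ^ d) <-> (d ^ c)) = 1 ^ 1 = 0
d ^ a = 0 ^ 0 = 0
~(d ^ a) = ~0 = 1
~(d ^ a) ^ d = 1 ^ 0 = 1
d ^ (~(d ^ a) ^ d) = 0 ^ 1 = 1
(d ^ (~(d ^ a) ^ d)) <-> a = 1 <-> 0 = 0
(c ^ ~~(~(a ^ d) <-> (d ^ c))) ^ ((d ^ (~(d ^ a) ^ d)) <-> a) = 0 ^ 0 = 0
((a & e) ^ f) ^ ((c ^ ~~(~(a ^ d) <-> (d ^ c))) ^ ((d ^ (~(d ^ a) ^ d)) <-> a)) = 0 ^ 0 = 0
((d ^ f) -> d) ^ (((a & e) ^ f) ^ ((c ^ ~~(~(a ^ d) <-> (d ^ c))) ^ ((d ^ (~(d ^ a) ^ d)) <-> a))) = 1 ^ 0 = 1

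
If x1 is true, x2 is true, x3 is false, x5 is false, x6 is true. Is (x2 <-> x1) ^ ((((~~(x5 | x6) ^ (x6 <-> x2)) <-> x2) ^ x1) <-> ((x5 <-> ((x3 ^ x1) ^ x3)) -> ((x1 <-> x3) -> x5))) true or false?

0

Substituting x1=1, x2=1, x3=0, x5=0, x6=1:
x2 <-> x1 = 1 <-> 1 = 1
x5 | x6 = 0 | 1 = 1
~(x5 | x6) = ~1 = 0
~~(x5 | x6) = ~0 = 1
x6 <-> x2 = 1 <-> 1 = 1
~~(x5 | x6) ^ (x6 <-> x2) = 1 ^ 1 = 0
(~~(x5 | x6) ^ (x6 <-> x2)) <-> x2 = 0 <-> 1 = 0
((~~(x5 | x6) ^ (x6 <-> x2)) <-> x2) ^ x1 = 0 ^ 1 = 1
x3 ^ x1 = 0 ^ 1 = 1
(x3 ^ x1) ^ x3 = 1 ^ 0 = 1
x5 <-> ((x3 ^ x1) ^ x3) = 0 <-> 1 = 0
x1 <-> x3 = 1 <-> 0 = 0
(x1 <-> x3) -> x5 = 0 -> 0 = 1
(x5 <-> ((x3 ^ x1) ^ x3)) -> ((x1 <-> x3) -> x5) = 0 -> 1 = 1
(((~~(x5 | x6) ^ (x6 <-> x2)) <-> x2) ^ x1) <-> ((x5 <-> ((x3 ^ x1) ^ x3)) -> ((x1 <-> x3) -> x5)) = 1 <-> 1 = 1
(x2 <-> x1) ^ ((((~~(x5 | x6) ^ (x6 <-> x2)) <-> x2) ^ x1) <-> ((x5 <-> ((x3 ^ x1) ^ x3)) -> ((x1 <-> x3) -> x5))) = 1 ^ 1 = 0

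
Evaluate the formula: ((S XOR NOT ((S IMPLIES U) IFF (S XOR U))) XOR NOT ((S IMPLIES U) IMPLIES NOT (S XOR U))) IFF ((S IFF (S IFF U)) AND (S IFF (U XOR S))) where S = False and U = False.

S IMPLIES U = False IMPLIES False = True
S XOR U = False XOR False = False
(S IMPLIES U) IFF (S XOR U) = True IFF False = False
NOT ((S IMPLIES U) IFF (S XOR U)) = NOT False = True
S XOR NOT ((S IMPLIES U) IFF (S XOR U)) = False XOR True = True
S IMPLIES U = False IMPLIES False = True
S XOR U = False XOR False = False
NOT (S XOR U) = NOT False = True
(S IMPLIES U) IMPLIES NOT (S XOR U) = True IMPLIES True = True
NOT ((S IMPLIES U) IMPLIES NOT (S XOR U)) = NOT True = False
(S XOR NOT ((S IMPLIES U) IFF (S XOR U))) XOR NOT ((S IMPLIES U) IMPLIES NOT (S XOR U)) = True XOR False = True
S IFF U = False IFF False = True
S IFF (S IFF U) = False IFF True = False
U XOR S = False XOR False = False
S IFF (U XOR S) = False IFF False = True
(S IFF (S IFF U)) AND (S IFF (U XOR S)) = False AND True = False
((S XOR NOT ((S IMPLIES U) IFF (S XOR U))) XOR NOT ((S IMPLIES U) IMPLIES NOT (S XOR U))) IFF ((S IFF (S IFF U)) AND (S IFF (U XOR S))) = True IFF False = False

False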